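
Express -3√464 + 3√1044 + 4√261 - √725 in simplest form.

3√464 = 12*√29; 3√1044 = 18*√29; 4√261 = 12*√29; √725 = 5*√29
Combine: (-12 + 18 + 12 - 5)·√29 = 13*√29

13*√29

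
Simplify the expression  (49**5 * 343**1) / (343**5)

7**(-2)

49**5 = 7**10; 343**1 = 7**3; 343**5 = 7**15
Combine exponents: 7**(-2)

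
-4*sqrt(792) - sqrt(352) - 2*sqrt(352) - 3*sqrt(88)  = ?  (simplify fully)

4*sqrt(792) = 24*sqrt(22); sqrt(352) = 4*sqrt(22); 2*sqrt(352) = 8*sqrt(22); 3*sqrt(88) = 6*sqrt(22)
Combine: (-24 - 4 - 8 - 6)·sqrt(22) = -42*sqrt(22)

-42*sqrt(22)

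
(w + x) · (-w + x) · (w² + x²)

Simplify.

-w⁴ + x⁴

Telescope via difference of squares: (x+w)(x-w) = -w² + x², then repeat with the next factor.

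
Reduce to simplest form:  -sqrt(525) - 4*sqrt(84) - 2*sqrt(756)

-25*sqrt(21)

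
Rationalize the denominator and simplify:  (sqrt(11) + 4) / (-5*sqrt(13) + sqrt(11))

(-20*sqrt(13) - 5*sqrt(143) - 4*sqrt(11) - 11)/314

Multiply numerator and denominator by sqrt(11) + 5*sqrt(13).
Denominator becomes -314; numerator becomes 11 + 4*sqrt(11) + 5*sqrt(143) + 20*sqrt(13).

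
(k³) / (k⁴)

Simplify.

1/k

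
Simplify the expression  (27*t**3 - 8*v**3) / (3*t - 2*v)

Apply the difference-of-cubes factorisation and cancel (3*t - 2*v).

9*t**2 + 6*t*v + 4*v**2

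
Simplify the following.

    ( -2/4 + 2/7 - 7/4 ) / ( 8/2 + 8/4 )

-55/168

Numerator: -2/4 + 2/7 - 7/4 = -55/28
Denominator: 8/2 + 8/4 = 6
Divide: (-55/28) · (1/6) = -55/168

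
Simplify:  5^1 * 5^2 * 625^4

5^1 = 5^1; 5^2 = 5^2; 625^4 = 5^16
Combine exponents: 5^19

5^19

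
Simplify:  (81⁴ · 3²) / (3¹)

81⁴ = 3^16; 3² = 3^2; 3¹ = 3^1
Combine exponents: 3^17

3^17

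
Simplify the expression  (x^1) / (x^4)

Quotient: (x^-3)

x^(-3)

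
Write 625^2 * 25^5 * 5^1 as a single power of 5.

625^2 = 5^8; 25^5 = 5^10; 5^1 = 5^1
Combine exponents: 5^19

5^19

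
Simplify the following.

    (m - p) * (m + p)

m^2 - p^2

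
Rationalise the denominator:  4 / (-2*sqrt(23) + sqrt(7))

(-8*sqrt(23) - 4*sqrt(7))/85

Multiply numerator and denominator by sqrt(7) + 2*sqrt(23).
Denominator becomes -85; numerator becomes 4*sqrt(7) + 8*sqrt(23).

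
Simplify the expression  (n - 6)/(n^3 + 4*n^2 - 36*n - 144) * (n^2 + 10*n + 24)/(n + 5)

Factor: n^3 + 4*n^2 - 36*n - 144 = (n + 4)*(n - 6)*(n + 6);  n^2 + 10*n + 24 = (n + 6)*(n + 4)
Cancel the common factors (n + 4), (n - 6), (n + 6).

1/(n + 5)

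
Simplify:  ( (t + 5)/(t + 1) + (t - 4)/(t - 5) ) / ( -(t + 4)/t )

(-2*t^3 + 3*t^2 + 29*t)/(t^3 - 21*t - 20)

Numerator: (t + 5)/(t + 1) + (t - 4)/(t - 5) = (2*t^2 - 3*t - 29)/(t^2 - 4*t - 5)
Denominator: -(t + 4)/t = (-t - 4)/t
Divide: ((2*t^2 - 3*t - 29)/(t^2 - 4*t - 5)) · (t/(-t - 4)) = (-2*t^3 + 3*t^2 + 29*t)/(t^3 - 21*t - 20)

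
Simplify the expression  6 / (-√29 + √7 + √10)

Group as (√7 + √10) - √29; multiply by (√7 + √10) + √29, then rationalise the remaining surd.

(18*√29 + 39*√10 + 48*√7 + 3*√2030)/34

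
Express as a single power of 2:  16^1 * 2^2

2^6

16^1 = 2^4; 2^2 = 2^2
Combine exponents: 2^6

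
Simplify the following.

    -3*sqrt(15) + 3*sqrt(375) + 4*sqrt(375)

3*sqrt(15) = 3*sqrt(15); 3*sqrt(375) = 15*sqrt(15); 4*sqrt(375) = 20*sqrt(15)
Combine: (-3 + 15 + 20)·sqrt(15) = 32*sqrt(15)

32*sqrt(15)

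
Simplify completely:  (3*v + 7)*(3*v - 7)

9*v**2 - 49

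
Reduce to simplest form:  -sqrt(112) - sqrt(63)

-7*sqrt(7)

sqrt(112) = 4*sqrt(7); sqrt(63) = 3*sqrt(7)
Combine: (-4 - 3)·sqrt(7) = -7*sqrt(7)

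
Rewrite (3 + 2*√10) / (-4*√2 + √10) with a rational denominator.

Multiply numerator and denominator by √10 + 4*√2.
Denominator becomes -22; numerator becomes 3*√10 + 12*√2 + 20 + 16*√5.

(-16*√5 - 20 - 12*√2 - 3*√10)/22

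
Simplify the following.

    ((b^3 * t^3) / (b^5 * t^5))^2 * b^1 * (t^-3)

Inside the bracket: (b^-2) * (t^-2)
Raise to the power 2: (b^-4) * (t^-4)
Multiply by b^1 * (t^-3): add exponents.

1/(b^3*t^7)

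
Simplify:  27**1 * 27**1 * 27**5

3**21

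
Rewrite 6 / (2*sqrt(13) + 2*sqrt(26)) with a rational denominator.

(-3*sqrt(13) + 3*sqrt(26))/13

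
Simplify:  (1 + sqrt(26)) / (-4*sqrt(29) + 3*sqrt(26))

Multiply numerator and denominator by 3*sqrt(26) + 4*sqrt(29).
Denominator becomes -230; numerator becomes 3*sqrt(26) + 4*sqrt(29) + 78 + 4*sqrt(754).

(-4*sqrt(754) - 78 - 4*sqrt(29) - 3*sqrt(26))/230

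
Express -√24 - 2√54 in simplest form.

-8*√6

√24 = 2*√6; 2√54 = 6*√6
Combine: (-2 - 6)·√6 = -8*√6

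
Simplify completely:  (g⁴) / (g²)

Quotient: g²

g²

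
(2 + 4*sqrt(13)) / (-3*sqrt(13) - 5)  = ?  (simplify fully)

Multiply numerator and denominator by -5 + 3*sqrt(13).
Denominator becomes -92; numerator becomes -14*sqrt(13) + 146.

(-73 + 7*sqrt(13))/46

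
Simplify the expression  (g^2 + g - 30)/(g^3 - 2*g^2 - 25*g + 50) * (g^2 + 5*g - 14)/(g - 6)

(g^2 + 13*g + 42)/(g^2 - g - 30)

Factor: g^2 + g - 30 = (g - 5)*(g + 6);  g^3 - 2*g^2 - 25*g + 50 = (g - 2)*(g + 5)*(g - 5);  g^2 + 5*g - 14 = (g + 7)*(g - 2)
Cancel the common factors (g - 2), (g - 5).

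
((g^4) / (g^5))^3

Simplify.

g^(-3)

Inside the bracket: (g^-1)
Raise to the power 3: (g^-3)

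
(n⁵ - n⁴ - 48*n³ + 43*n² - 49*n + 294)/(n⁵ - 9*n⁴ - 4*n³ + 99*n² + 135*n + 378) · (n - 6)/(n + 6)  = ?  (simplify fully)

Factor: n⁵ - n⁴ - 48*n³ + 43*n² - 49*n + 294 = (n - 2)·(n + 7)·(n² + n + 3)·(n - 7);  n⁵ - 9*n⁴ - 4*n³ + 99*n² + 135*n + 378 = (n - 6)·(n - 7)·(n + 3)·(n² + n + 3)
Cancel the common factors (n² + n + 3), (n - 6), (n - 7).

(n² + 5*n - 14)/(n² + 9*n + 18)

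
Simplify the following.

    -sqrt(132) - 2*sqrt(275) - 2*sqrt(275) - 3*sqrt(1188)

sqrt(132) = 2*sqrt(33); 2*sqrt(275) = 10*sqrt(11); 2*sqrt(275) = 10*sqrt(11); 3*sqrt(1188) = 18*sqrt(33)

-20*sqrt(33) - 20*sqrt(11)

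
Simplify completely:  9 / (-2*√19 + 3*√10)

(18*√19 + 27*√10)/14

Multiply numerator and denominator by 2*√19 + 3*√10.
Denominator becomes 14; numerator becomes 18*√19 + 27*√10.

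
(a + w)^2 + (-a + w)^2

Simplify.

Only the even-power cross terms survive.

2*a^2 + 2*w^2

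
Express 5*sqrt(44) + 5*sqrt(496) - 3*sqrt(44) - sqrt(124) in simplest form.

4*sqrt(11) + 18*sqrt(31)

5*sqrt(44) = 10*sqrt(11); 5*sqrt(496) = 20*sqrt(31); 3*sqrt(44) = 6*sqrt(11); sqrt(124) = 2*sqrt(31)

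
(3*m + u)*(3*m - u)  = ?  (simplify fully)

9*m^2 - u^2

Product of conjugates: (P+Q)(P-Q) = P^2 - Q^2.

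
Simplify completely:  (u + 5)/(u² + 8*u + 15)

Factor: u² + 8*u + 15 = (u + 3)·(u + 5)
Cancel the common factor (u + 5).

1/(u + 3)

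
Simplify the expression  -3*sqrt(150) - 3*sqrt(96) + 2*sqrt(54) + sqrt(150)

3*sqrt(150) = 15*sqrt(6); 3*sqrt(96) = 12*sqrt(6); 2*sqrt(54) = 6*sqrt(6); sqrt(150) = 5*sqrt(6)
Combine: (-15 - 12 + 6 + 5)·sqrt(6) = -16*sqrt(6)

-16*sqrt(6)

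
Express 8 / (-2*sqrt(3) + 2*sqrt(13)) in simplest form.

(2*sqrt(3) + 2*sqrt(13))/5

Multiply numerator and denominator by 2*sqrt(3) + 2*sqrt(13).
Denominator becomes 40; numerator becomes 16*sqrt(3) + 16*sqrt(13).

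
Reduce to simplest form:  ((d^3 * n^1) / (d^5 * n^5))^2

Inside the bracket: (d^-2) * (n^-4)
Raise to the power 2: (d^-4) * (n^-8)

1/(d^4*n^8)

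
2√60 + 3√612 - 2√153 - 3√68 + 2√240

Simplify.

2√60 = 4*√15; 3√612 = 18*√17; 2√153 = 6*√17; 3√68 = 6*√17; 2√240 = 8*√15

6*√17 + 12*√15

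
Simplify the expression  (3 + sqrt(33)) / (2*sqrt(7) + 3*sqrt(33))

Multiply numerator and denominator by -2*sqrt(7) + 3*sqrt(33).
Denominator becomes 269; numerator becomes -2*sqrt(231) - 6*sqrt(7) + 9*sqrt(33) + 99.

(-2*sqrt(231) - 6*sqrt(7) + 9*sqrt(33) + 99)/269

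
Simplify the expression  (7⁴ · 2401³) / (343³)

7^7

7⁴ = 7^4; 2401³ = 7^12; 343³ = 7^9
Combine exponents: 7^7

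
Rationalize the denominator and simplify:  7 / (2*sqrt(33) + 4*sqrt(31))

Multiply numerator and denominator by -4*sqrt(31) + 2*sqrt(33).
Denominator becomes -364; numerator becomes -28*sqrt(31) + 14*sqrt(33).

(-sqrt(33) + 2*sqrt(31))/26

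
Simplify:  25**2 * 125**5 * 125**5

25**2 = 5**4; 125**5 = 5**15; 125**5 = 5**15
Combine exponents: 5**34

5**34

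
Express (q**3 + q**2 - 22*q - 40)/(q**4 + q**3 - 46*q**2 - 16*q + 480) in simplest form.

Factor: q**3 + q**2 - 22*q - 40 = (q - 5)*(q + 4)*(q + 2);  q**4 + q**3 - 46*q**2 - 16*q + 480 = (q + 4)*(q + 6)*(q - 5)*(q - 4)
Cancel the common factors (q - 5), (q + 4).

(q + 2)/(q**2 + 2*q - 24)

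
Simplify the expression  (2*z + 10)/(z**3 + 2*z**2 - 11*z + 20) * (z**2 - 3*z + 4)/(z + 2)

Factor: 2*z + 10 = 2*(z + 5);  z**3 + 2*z**2 - 11*z + 20 = (z + 5)*(z**2 - 3*z + 4)
Cancel the common factors (z**2 - 3*z + 4), (z + 5).

2/(z + 2)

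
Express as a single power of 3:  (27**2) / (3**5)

3**1

27**2 = 3**6; 3**5 = 3**5
Combine exponents: 3**1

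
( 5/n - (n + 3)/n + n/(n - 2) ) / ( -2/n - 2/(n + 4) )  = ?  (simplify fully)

(-n^2 - 3*n + 4)/(n^2 - 4)

Numerator: 5/n - (n + 3)/n + n/(n - 2) = (4*n - 4)/(n^2 - 2*n)
Denominator: -2/n - 2/(n + 4) = (-4*n - 8)/(n^2 + 4*n)
Divide: ((4*n - 4)/(n^2 - 2*n)) · ((n^2 + 4*n)/(-4*n - 8)) = (-n^2 - 3*n + 4)/(n^2 - 4)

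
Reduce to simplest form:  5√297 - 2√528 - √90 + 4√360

7*√33 + 21*√10

5√297 = 15*√33; 2√528 = 8*√33; √90 = 3*√10; 4√360 = 24*√10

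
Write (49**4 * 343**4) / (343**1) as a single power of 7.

49**4 = 7**8; 343**4 = 7**12; 343**1 = 7**3
Combine exponents: 7**17

7**17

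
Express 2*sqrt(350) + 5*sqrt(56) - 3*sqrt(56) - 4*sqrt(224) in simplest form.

-2*sqrt(14)

2*sqrt(350) = 10*sqrt(14); 5*sqrt(56) = 10*sqrt(14); 3*sqrt(56) = 6*sqrt(14); 4*sqrt(224) = 16*sqrt(14)
Combine: (10 + 10 - 6 - 16)·sqrt(14) = -2*sqrt(14)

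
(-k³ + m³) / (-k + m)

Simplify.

Factor as (a-b)(a^2+ab+b^2) with a=m, b=k.

k² + k*m + m²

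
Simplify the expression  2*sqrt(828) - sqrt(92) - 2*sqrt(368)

2*sqrt(828) = 12*sqrt(23); sqrt(92) = 2*sqrt(23); 2*sqrt(368) = 8*sqrt(23)
Combine: (12 - 2 - 8)·sqrt(23) = 2*sqrt(23)

2*sqrt(23)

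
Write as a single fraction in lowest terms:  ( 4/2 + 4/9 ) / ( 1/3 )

22/3

Numerator: 4/2 + 4/9 = 22/9
Denominator: 1/3 = 1/3
Divide: (22/9) · (3) = 22/3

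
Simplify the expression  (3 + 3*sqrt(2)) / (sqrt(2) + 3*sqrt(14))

(-6 - 3*sqrt(2) + 9*sqrt(14) + 18*sqrt(7))/124

Multiply numerator and denominator by -3*sqrt(14) + sqrt(2).
Denominator becomes -124; numerator becomes -18*sqrt(7) - 9*sqrt(14) + 3*sqrt(2) + 6.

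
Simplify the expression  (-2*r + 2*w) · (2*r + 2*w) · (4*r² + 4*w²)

-16*r⁴ + 16*w⁴

((2*w)+(2*r))((2*w)-(2*r)) = -4*r² + 4*w²; continue pairing.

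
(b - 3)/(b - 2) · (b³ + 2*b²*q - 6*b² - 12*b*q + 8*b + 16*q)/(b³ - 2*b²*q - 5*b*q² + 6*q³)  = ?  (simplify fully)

(b² - 7*b + 12)/(b² - 4*b*q + 3*q²)

Factor: b³ + 2*b²*q - 6*b² - 12*b*q + 8*b + 16*q = (b - 2)·(b - 4)·(b + 2*q);  b³ - 2*b²*q - 5*b*q² + 6*q³ = (b - q)·(b + 2*q)·(b - 3*q)
Cancel the common factors (b - 2), (b + 2*q).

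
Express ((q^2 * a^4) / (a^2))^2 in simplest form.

Inside the bracket: q^2 * a^2
Raise to the power 2: q^4 * a^4

a^4*q^4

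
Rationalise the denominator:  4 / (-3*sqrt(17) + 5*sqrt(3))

(-6*sqrt(17) - 10*sqrt(3))/39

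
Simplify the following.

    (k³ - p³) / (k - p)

k² + k*p + p²

k^3 - p^3 = (k - p)(k² + k*p + p²).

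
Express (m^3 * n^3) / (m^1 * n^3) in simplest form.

m^2

Quotient: m^2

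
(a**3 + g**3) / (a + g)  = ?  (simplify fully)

a**2 - a*g + g**2

a**3 + g**3 = (a + g)(a**2 - a*g + g**2).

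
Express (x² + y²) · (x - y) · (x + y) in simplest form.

x⁴ - y⁴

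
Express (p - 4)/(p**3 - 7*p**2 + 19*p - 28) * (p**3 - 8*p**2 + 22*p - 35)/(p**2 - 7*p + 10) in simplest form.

Factor: p**3 - 7*p**2 + 19*p - 28 = (p**2 - 3*p + 7)*(p - 4);  p**3 - 8*p**2 + 22*p - 35 = (p - 5)*(p**2 - 3*p + 7);  p**2 - 7*p + 10 = (p - 5)*(p - 2)
Cancel the common factors (p**2 - 3*p + 7), (p - 5), (p - 4).

1/(p - 2)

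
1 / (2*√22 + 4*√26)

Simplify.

Multiply numerator and denominator by -2*√22 + 4*√26.
Denominator becomes 328; numerator becomes -2*√22 + 4*√26.

(-√22 + 2*√26)/164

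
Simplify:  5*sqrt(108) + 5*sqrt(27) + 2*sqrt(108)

57*sqrt(3)

5*sqrt(108) = 30*sqrt(3); 5*sqrt(27) = 15*sqrt(3); 2*sqrt(108) = 12*sqrt(3)
Combine: (30 + 15 + 12)·sqrt(3) = 57*sqrt(3)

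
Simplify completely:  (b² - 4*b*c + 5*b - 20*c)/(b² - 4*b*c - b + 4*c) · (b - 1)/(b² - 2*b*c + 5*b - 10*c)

Factor: b² - 4*b*c + 5*b - 20*c = (b + 5)·(b - 4*c);  b² - 4*b*c - b + 4*c = (b - 1)·(b - 4*c);  b² - 2*b*c + 5*b - 10*c = (b - 2*c)·(b + 5)
Cancel the common factors (b - 4*c), (b - 1), (b + 5).

1/(b - 2*c)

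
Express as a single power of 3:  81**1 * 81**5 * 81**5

3**44

81**1 = 3**4; 81**5 = 3**20; 81**5 = 3**20
Combine exponents: 3**44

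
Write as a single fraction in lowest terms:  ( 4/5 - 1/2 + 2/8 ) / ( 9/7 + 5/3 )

231/1240

Numerator: 4/5 - 1/2 + 2/8 = 11/20
Denominator: 9/7 + 5/3 = 62/21
Divide: (11/20) · (21/62) = 231/1240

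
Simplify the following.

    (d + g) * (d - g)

d^2 - g^2

Pair the conjugate factors: (d+g)(d-g) = d^2 - g^2.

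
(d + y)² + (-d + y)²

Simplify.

Only the even-power cross terms survive.

2*d² + 2*y²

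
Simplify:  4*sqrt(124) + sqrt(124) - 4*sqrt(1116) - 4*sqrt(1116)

-38*sqrt(31)

4*sqrt(124) = 8*sqrt(31); sqrt(124) = 2*sqrt(31); 4*sqrt(1116) = 24*sqrt(31); 4*sqrt(1116) = 24*sqrt(31)
Combine: (8 + 2 - 24 - 24)·sqrt(31) = -38*sqrt(31)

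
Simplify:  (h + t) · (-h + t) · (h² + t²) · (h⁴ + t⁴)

Pair the conjugate factors: (t+h)(t-h) = -h² + t², then repeat with the next factor.

-h⁸ + t⁸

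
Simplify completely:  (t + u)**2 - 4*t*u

Expanding gives t**2 - 2*t*u + u**2, a perfect square.

(t - u)**2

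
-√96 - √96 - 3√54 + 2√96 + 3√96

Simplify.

√96 = 4*√6; √96 = 4*√6; 3√54 = 9*√6; 2√96 = 8*√6; 3√96 = 12*√6
Combine: (-4 - 4 - 9 + 8 + 12)·√6 = 3*√6

3*√6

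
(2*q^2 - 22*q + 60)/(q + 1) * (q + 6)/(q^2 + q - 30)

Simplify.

(2*q - 12)/(q + 1)

Factor: 2*q^2 - 22*q + 60 = 2*(q - 6)*(q - 5);  q^2 + q - 30 = (q - 5)*(q + 6)
Cancel the common factors (q + 6), (q - 5).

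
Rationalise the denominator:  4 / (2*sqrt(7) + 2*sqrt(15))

Multiply numerator and denominator by -2*sqrt(7) + 2*sqrt(15).
Denominator becomes 32; numerator becomes -8*sqrt(7) + 8*sqrt(15).

(-sqrt(7) + sqrt(15))/4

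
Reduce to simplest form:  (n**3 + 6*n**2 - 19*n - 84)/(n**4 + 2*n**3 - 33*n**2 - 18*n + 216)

Factor: n**3 + 6*n**2 - 19*n - 84 = (n + 7)*(n + 3)*(n - 4);  n**4 + 2*n**3 - 33*n**2 - 18*n + 216 = (n - 4)*(n + 3)*(n + 6)*(n - 3)
Cancel the common factors (n - 4), (n + 3).

(n + 7)/(n**2 + 3*n - 18)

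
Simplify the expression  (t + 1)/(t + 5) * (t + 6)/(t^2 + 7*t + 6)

1/(t + 5)

Factor: t^2 + 7*t + 6 = (t + 1)*(t + 6)
Cancel the common factors (t + 1), (t + 6).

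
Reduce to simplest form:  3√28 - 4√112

-10*√7

3√28 = 6*√7; 4√112 = 16*√7
Combine: (6 - 16)·√7 = -10*√7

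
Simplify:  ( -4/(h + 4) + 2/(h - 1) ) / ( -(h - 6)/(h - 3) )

Numerator: -4/(h + 4) + 2/(h - 1) = (-2*h + 12)/(h² + 3*h - 4)
Denominator: -(h - 6)/(h - 3) = (-h + 6)/(h - 3)
Divide: ((-2*h + 12)/(h² + 3*h - 4)) · ((h - 3)/(-h + 6)) = (2*h - 6)/(h² + 3*h - 4)

(2*h - 6)/(h² + 3*h - 4)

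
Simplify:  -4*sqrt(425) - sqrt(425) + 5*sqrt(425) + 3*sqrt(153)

9*sqrt(17)

4*sqrt(425) = 20*sqrt(17); sqrt(425) = 5*sqrt(17); 5*sqrt(425) = 25*sqrt(17); 3*sqrt(153) = 9*sqrt(17)
Combine: (-20 - 5 + 25 + 9)·sqrt(17) = 9*sqrt(17)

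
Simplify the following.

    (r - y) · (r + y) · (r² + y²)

r⁴ - y⁴

(r+y)(r-y) = r² - y²; continue pairing.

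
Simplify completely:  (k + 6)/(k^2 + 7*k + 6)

1/(k + 1)

Factor: k^2 + 7*k + 6 = (k + 1)*(k + 6)
Cancel the common factor (k + 6).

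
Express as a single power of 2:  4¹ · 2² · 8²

4¹ = 2^2; 2² = 2^2; 8² = 2^6
Combine exponents: 2^10

2^10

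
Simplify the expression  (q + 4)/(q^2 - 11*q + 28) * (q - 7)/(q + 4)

Factor: q^2 - 11*q + 28 = (q - 7)*(q - 4)
Cancel the common factors (q + 4), (q - 7).

1/(q - 4)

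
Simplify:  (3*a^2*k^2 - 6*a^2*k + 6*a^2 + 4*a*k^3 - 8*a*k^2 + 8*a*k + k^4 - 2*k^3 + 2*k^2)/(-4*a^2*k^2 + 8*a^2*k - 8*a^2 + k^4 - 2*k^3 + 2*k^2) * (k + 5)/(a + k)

(-3*a*k - 15*a - k^2 - 5*k)/(4*a^2 - k^2)

Factor: 3*a^2*k^2 - 6*a^2*k + 6*a^2 + 4*a*k^3 - 8*a*k^2 + 8*a*k + k^4 - 2*k^3 + 2*k^2 = (k^2 - 2*k + 2)*(3*a + k)*(a + k);  -4*a^2*k^2 + 8*a^2*k - 8*a^2 + k^4 - 2*k^3 + 2*k^2 = (k^2 - 2*k + 2)*(-2*a + k)*(2*a + k)
Cancel the common factors (k^2 - 2*k + 2), (a + k).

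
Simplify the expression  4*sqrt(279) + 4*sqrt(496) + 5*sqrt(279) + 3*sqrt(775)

58*sqrt(31)

4*sqrt(279) = 12*sqrt(31); 4*sqrt(496) = 16*sqrt(31); 5*sqrt(279) = 15*sqrt(31); 3*sqrt(775) = 15*sqrt(31)
Combine: (12 + 16 + 15 + 15)·sqrt(31) = 58*sqrt(31)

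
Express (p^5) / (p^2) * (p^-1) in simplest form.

Quotient: p^3
Multiply by (p^-1): add exponents.

p^2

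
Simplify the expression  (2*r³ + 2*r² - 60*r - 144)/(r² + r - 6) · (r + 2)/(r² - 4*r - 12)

(2*r + 8)/(r - 2)

Factor: 2*r³ + 2*r² - 60*r - 144 = 2·(r - 6)·(r + 3)·(r + 4);  r² + r - 6 = (r - 2)·(r + 3);  r² - 4*r - 12 = (r - 6)·(r + 2)
Cancel the common factors (r + 3), (r - 6), (r + 2).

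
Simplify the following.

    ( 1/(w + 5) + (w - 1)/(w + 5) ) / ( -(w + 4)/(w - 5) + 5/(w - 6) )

Numerator: 1/(w + 5) + (w - 1)/(w + 5) = w/(w + 5)
Denominator: -(w + 4)/(w - 5) + 5/(w - 6) = (-w^2 + 7*w - 1)/(w^2 - 11*w + 30)
Divide: (w/(w + 5)) · ((w^2 - 11*w + 30)/(-w^2 + 7*w - 1)) = (-w^3 + 11*w^2 - 30*w)/(w^3 - 2*w^2 - 34*w + 5)

(-w^3 + 11*w^2 - 30*w)/(w^3 - 2*w^2 - 34*w + 5)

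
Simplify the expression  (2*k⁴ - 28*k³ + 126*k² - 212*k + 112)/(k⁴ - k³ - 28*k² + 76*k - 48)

(2*k - 14)/(k + 6)

Factor: 2*k⁴ - 28*k³ + 126*k² - 212*k + 112 = 2·(k - 4)·(k - 2)·(k - 7)·(k - 1);  k⁴ - k³ - 28*k² + 76*k - 48 = (k - 4)·(k + 6)·(k - 1)·(k - 2)
Cancel the common factors (k - 2), (k - 4), (k - 1).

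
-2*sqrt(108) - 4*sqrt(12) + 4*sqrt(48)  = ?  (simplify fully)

2*sqrt(108) = 12*sqrt(3); 4*sqrt(12) = 8*sqrt(3); 4*sqrt(48) = 16*sqrt(3)
Combine: (-12 - 8 + 16)·sqrt(3) = -4*sqrt(3)

-4*sqrt(3)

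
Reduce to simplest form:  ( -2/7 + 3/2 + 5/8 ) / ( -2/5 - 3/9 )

-1545/616

Numerator: -2/7 + 3/2 + 5/8 = 103/56
Denominator: -2/5 - 3/9 = -11/15
Divide: (103/56) · (-15/11) = -1545/616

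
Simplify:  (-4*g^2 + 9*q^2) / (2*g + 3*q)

-4*g^2 + 9*q^2 factors as (-2*g + 3*q)*(2*g + 3*q).

-2*g + 3*q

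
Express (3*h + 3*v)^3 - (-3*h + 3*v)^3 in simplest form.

54*h*(h^2 + 3*v^2)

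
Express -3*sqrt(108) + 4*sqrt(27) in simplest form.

-6*sqrt(3)

3*sqrt(108) = 18*sqrt(3); 4*sqrt(27) = 12*sqrt(3)
Combine: (-18 + 12)·sqrt(3) = -6*sqrt(3)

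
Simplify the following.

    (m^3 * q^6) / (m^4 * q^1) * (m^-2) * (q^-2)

Quotient: (m^-1) * q^5
Multiply by (m^-2) * (q^-2): add exponents.

q^3/m^3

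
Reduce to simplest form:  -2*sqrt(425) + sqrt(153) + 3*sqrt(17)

2*sqrt(425) = 10*sqrt(17); sqrt(153) = 3*sqrt(17); 3*sqrt(17) = 3*sqrt(17)
Combine: (-10 + 3 + 3)·sqrt(17) = -4*sqrt(17)

-4*sqrt(17)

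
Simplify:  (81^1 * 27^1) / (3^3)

3^4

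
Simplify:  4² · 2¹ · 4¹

4² = 2^4; 2¹ = 2^1; 4¹ = 2^2
Combine exponents: 2^7

2^7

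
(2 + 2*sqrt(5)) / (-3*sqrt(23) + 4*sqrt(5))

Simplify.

Multiply numerator and denominator by 4*sqrt(5) + 3*sqrt(23).
Denominator becomes -127; numerator becomes 8*sqrt(5) + 6*sqrt(23) + 40 + 6*sqrt(115).

(-6*sqrt(115) - 40 - 6*sqrt(23) - 8*sqrt(5))/127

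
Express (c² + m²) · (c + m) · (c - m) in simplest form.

c⁴ - m⁴

Pair the conjugate factors: (c+m)(c-m) = c² - m², then repeat with the next factor.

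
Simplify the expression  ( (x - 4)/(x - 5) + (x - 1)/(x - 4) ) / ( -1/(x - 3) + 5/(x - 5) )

Numerator: (x - 4)/(x - 5) + (x - 1)/(x - 4) = (2*x² - 14*x + 21)/(x² - 9*x + 20)
Denominator: -1/(x - 3) + 5/(x - 5) = (4*x - 10)/(x² - 8*x + 15)
Divide: ((2*x² - 14*x + 21)/(x² - 9*x + 20)) · ((x² - 8*x + 15)/(4*x - 10)) = (2*x³ - 20*x² + 63*x - 63)/(4*x² - 26*x + 40)

(2*x³ - 20*x² + 63*x - 63)/(4*x² - 26*x + 40)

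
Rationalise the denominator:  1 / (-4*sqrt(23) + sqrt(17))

(-4*sqrt(23) - sqrt(17))/351

Multiply numerator and denominator by sqrt(17) + 4*sqrt(23).
Denominator becomes -351; numerator becomes sqrt(17) + 4*sqrt(23).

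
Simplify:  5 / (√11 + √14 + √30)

(-20*√1155 - 25*√30 + 135*√14 + 165*√11)/591

Group as (√11 + √14) + √30; multiply by (√11 + √14) - √30, then rationalise the remaining surd.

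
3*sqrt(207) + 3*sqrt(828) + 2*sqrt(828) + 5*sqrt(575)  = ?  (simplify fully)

64*sqrt(23)

3*sqrt(207) = 9*sqrt(23); 3*sqrt(828) = 18*sqrt(23); 2*sqrt(828) = 12*sqrt(23); 5*sqrt(575) = 25*sqrt(23)
Combine: (9 + 18 + 12 + 25)·sqrt(23) = 64*sqrt(23)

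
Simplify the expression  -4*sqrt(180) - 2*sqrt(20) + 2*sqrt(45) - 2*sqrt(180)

-34*sqrt(5)

4*sqrt(180) = 24*sqrt(5); 2*sqrt(20) = 4*sqrt(5); 2*sqrt(45) = 6*sqrt(5); 2*sqrt(180) = 12*sqrt(5)
Combine: (-24 - 4 + 6 - 12)·sqrt(5) = -34*sqrt(5)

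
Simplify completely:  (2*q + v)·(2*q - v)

(2*q)^2 - (v)^2 = 4*q² - v².

4*q² - v²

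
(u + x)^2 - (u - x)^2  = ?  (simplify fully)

4*u*x

Binomially expand both and collect terms in u, x.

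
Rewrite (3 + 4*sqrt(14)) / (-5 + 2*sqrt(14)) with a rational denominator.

Multiply numerator and denominator by -2*sqrt(14) - 5.
Denominator becomes -31; numerator becomes -127 - 26*sqrt(14).

(26*sqrt(14) + 127)/31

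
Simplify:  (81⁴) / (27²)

81⁴ = 3^16; 27² = 3^6
Combine exponents: 3^10

3^10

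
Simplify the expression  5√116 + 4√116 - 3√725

5√116 = 10*√29; 4√116 = 8*√29; 3√725 = 15*√29
Combine: (10 + 8 - 15)·√29 = 3*√29

3*√29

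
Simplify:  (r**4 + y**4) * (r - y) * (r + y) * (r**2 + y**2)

Pair the conjugate factors: (r+y)(r-y) = r**2 - y**2, then repeat with the next factor.

r**8 - y**8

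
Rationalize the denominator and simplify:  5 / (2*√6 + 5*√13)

Multiply numerator and denominator by -5*√13 + 2*√6.
Denominator becomes -301; numerator becomes -25*√13 + 10*√6.

(-10*√6 + 25*√13)/301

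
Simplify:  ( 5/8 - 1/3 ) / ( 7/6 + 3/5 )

Numerator: 5/8 - 1/3 = 7/24
Denominator: 7/6 + 3/5 = 53/30
Divide: (7/24) · (30/53) = 35/212

35/212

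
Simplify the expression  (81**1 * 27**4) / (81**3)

81**1 = 3**4; 27**4 = 3**12; 81**3 = 3**12
Combine exponents: 3**4

3**4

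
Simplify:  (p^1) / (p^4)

p^(-3)

Quotient: (p^-3)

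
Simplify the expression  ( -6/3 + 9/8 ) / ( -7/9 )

9/8

Numerator: -6/3 + 9/8 = -7/8
Denominator: -7/9 = -7/9
Divide: (-7/8) · (-9/7) = 9/8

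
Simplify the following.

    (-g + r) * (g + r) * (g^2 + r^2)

(r+g)(r-g) = -g^2 + r^2; continue pairing.

-g^4 + r^4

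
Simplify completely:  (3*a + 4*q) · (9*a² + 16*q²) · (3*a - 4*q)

Pair the conjugate factors: ((3*a)+(4*q))((3*a)-(4*q)) = 9*a² - 16*q², then repeat with the next factor.

81*a⁴ - 256*q⁴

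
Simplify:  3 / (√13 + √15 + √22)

(-√4290 + 3*√22 + 10*√15 + 12*√13)/124

Group as (√13 + √15) + √22; multiply by (√13 + √15) - √22, then rationalise the remaining surd.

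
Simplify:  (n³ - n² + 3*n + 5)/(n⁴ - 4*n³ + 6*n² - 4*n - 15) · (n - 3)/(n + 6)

Factor: n³ - n² + 3*n + 5 = (n² - 2*n + 5)·(n + 1);  n⁴ - 4*n³ + 6*n² - 4*n - 15 = (n² - 2*n + 5)·(n + 1)·(n - 3)
Cancel the common factors (n² - 2*n + 5), (n + 1), (n - 3).

1/(n + 6)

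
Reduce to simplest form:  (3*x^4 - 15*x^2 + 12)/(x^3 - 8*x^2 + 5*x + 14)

Factor: 3*x^4 - 15*x^2 + 12 = 3*(x + 2)*(x + 1)*(x - 2)*(x - 1);  x^3 - 8*x^2 + 5*x + 14 = (x + 1)*(x - 7)*(x - 2)
Cancel the common factors (x + 1), (x - 2).

(3*x^2 + 3*x - 6)/(x - 7)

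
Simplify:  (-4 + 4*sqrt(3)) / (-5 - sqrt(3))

(-12*sqrt(3) + 16)/11

Multiply numerator and denominator by -5 + sqrt(3).
Denominator becomes 22; numerator becomes -24*sqrt(3) + 32.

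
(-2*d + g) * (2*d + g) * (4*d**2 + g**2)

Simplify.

-16*d**4 + g**4

(g+(2*d))(g-(2*d)) = -4*d**2 + g**2; continue pairing.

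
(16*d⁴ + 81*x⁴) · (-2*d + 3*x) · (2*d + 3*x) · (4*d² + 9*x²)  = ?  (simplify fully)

-256*d⁸ + 6561*x⁸

Pair the conjugate factors: ((3*x)+(2*d))((3*x)-(2*d)) = -4*d² + 9*x², then repeat with the next factor.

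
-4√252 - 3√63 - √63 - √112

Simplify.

-40*√7

4√252 = 24*√7; 3√63 = 9*√7; √63 = 3*√7; √112 = 4*√7
Combine: (-24 - 9 - 3 - 4)·√7 = -40*√7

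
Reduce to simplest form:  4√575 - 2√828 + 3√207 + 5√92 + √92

29*√23

4√575 = 20*√23; 2√828 = 12*√23; 3√207 = 9*√23; 5√92 = 10*√23; √92 = 2*√23
Combine: (20 - 12 + 9 + 10 + 2)·√23 = 29*√23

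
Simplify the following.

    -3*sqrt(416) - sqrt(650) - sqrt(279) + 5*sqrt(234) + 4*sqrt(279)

3*sqrt(416) = 12*sqrt(26); sqrt(650) = 5*sqrt(26); sqrt(279) = 3*sqrt(31); 5*sqrt(234) = 15*sqrt(26); 4*sqrt(279) = 12*sqrt(31)

-2*sqrt(26) + 9*sqrt(31)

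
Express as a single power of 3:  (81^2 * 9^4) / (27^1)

3^13

81^2 = 3^8; 9^4 = 3^8; 27^1 = 3^3
Combine exponents: 3^13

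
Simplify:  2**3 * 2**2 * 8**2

2**11

2**3 = 2**3; 2**2 = 2**2; 8**2 = 2**6
Combine exponents: 2**11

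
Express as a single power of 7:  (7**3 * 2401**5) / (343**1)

7**3 = 7**3; 2401**5 = 7**20; 343**1 = 7**3
Combine exponents: 7**20

7**20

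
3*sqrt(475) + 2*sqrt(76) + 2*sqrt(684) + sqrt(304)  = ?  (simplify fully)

35*sqrt(19)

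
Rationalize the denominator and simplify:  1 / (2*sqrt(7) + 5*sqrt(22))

Multiply numerator and denominator by -2*sqrt(7) + 5*sqrt(22).
Denominator becomes 522; numerator becomes -2*sqrt(7) + 5*sqrt(22).

(-2*sqrt(7) + 5*sqrt(22))/522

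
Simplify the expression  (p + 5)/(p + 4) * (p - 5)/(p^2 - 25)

1/(p + 4)

Factor: p^2 - 25 = (p - 5)*(p + 5)
Cancel the common factors (p - 5), (p + 5).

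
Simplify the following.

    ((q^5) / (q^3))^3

q^6

Inside the bracket: q^2
Raise to the power 3: q^6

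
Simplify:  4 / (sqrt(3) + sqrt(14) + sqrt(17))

Group as (sqrt(3) + sqrt(14)) + sqrt(17); multiply by (sqrt(3) + sqrt(14)) - sqrt(17), then rationalise the remaining surd.

(-sqrt(714) + 3*sqrt(14) + 14*sqrt(3))/21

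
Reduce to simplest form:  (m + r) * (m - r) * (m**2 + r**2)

m**4 - r**4

(m+r)(m-r) = m**2 - r**2; continue pairing.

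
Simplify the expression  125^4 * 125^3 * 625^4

125^4 = 5^12; 125^3 = 5^9; 625^4 = 5^16
Combine exponents: 5^37

5^37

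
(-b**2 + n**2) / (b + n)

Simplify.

-b + n

Factor n**2 - b**2 and cancel (b + n).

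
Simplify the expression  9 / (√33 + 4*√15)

(-√33 + 4*√15)/23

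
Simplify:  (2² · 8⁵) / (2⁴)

2^13

2² = 2^2; 8⁵ = 2^15; 2⁴ = 2^4
Combine exponents: 2^13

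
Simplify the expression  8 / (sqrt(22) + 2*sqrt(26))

(-4*sqrt(22) + 8*sqrt(26))/41

Multiply numerator and denominator by -2*sqrt(26) + sqrt(22).
Denominator becomes -82; numerator becomes -16*sqrt(26) + 8*sqrt(22).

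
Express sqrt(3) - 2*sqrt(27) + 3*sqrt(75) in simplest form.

10*sqrt(3)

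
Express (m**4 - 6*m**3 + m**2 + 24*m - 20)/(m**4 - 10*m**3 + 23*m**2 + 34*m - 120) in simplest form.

(m**2 - 3*m + 2)/(m**2 - 7*m + 12)

Factor: m**4 - 6*m**3 + m**2 + 24*m - 20 = (m - 2)*(m - 1)*(m - 5)*(m + 2);  m**4 - 10*m**3 + 23*m**2 + 34*m - 120 = (m - 5)*(m + 2)*(m - 3)*(m - 4)
Cancel the common factors (m - 5), (m + 2).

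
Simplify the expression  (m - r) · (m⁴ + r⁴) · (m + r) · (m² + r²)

Telescope via difference of squares: (m+r)(m-r) = m² - r², then repeat with the next factor.

m⁸ - r⁸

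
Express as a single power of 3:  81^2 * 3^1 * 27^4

3^21

81^2 = 3^8; 3^1 = 3^1; 27^4 = 3^12
Combine exponents: 3^21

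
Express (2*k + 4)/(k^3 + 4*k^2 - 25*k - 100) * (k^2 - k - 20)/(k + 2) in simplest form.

Factor: 2*k + 4 = 2*(k + 2);  k^3 + 4*k^2 - 25*k - 100 = (k + 4)*(k + 5)*(k - 5);  k^2 - k - 20 = (k - 5)*(k + 4)
Cancel the common factors (k + 4), (k - 5), (k + 2).

2/(k + 5)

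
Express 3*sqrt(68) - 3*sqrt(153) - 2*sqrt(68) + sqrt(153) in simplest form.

3*sqrt(68) = 6*sqrt(17); 3*sqrt(153) = 9*sqrt(17); 2*sqrt(68) = 4*sqrt(17); sqrt(153) = 3*sqrt(17)
Combine: (6 - 9 - 4 + 3)·sqrt(17) = -4*sqrt(17)

-4*sqrt(17)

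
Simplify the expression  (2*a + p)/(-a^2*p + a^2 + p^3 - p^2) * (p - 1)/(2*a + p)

Factor: -a^2*p + a^2 + p^3 - p^2 = (a + p)*(p - 1)*(-a + p)
Cancel the common factors (2*a + p), (p - 1).

1/(-a^2 + p^2)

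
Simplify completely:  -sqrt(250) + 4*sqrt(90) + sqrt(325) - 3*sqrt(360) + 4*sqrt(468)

-11*sqrt(10) + 29*sqrt(13)

sqrt(250) = 5*sqrt(10); 4*sqrt(90) = 12*sqrt(10); sqrt(325) = 5*sqrt(13); 3*sqrt(360) = 18*sqrt(10); 4*sqrt(468) = 24*sqrt(13)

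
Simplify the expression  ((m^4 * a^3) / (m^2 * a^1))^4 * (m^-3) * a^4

a^12*m^5

Inside the bracket: m^2 * a^2
Raise to the power 4: m^8 * a^8
Multiply by (m^-3) * a^4: add exponents.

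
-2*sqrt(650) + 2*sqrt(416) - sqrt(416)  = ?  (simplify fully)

-6*sqrt(26)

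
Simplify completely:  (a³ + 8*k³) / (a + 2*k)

a² - 2*a*k + 4*k²

Apply the sum-of-cubes factorisation and cancel (a + 2*k).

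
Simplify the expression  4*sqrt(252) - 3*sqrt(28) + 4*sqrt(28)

4*sqrt(252) = 24*sqrt(7); 3*sqrt(28) = 6*sqrt(7); 4*sqrt(28) = 8*sqrt(7)
Combine: (24 - 6 + 8)·sqrt(7) = 26*sqrt(7)

26*sqrt(7)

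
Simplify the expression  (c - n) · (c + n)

c² - n²

Telescope via difference of squares: (c+n)(c-n) = c² - n².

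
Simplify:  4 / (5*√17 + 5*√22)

(-4*√17 + 4*√22)/25

Multiply numerator and denominator by -5*√22 + 5*√17.
Denominator becomes -125; numerator becomes -20*√22 + 20*√17.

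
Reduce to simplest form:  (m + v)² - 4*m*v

(m - v)²

Expand the square and combine the 4*m*v term.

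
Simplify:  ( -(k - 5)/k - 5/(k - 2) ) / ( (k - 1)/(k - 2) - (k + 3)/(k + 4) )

Numerator: -(k - 5)/k - 5/(k - 2) = (-k^2 + 2*k - 10)/(k^2 - 2*k)
Denominator: (k - 1)/(k - 2) - (k + 3)/(k + 4) = (2*k + 2)/(k^2 + 2*k - 8)
Divide: ((-k^2 + 2*k - 10)/(k^2 - 2*k)) · ((k^2 + 2*k - 8)/(2*k + 2)) = (-k^3 - 2*k^2 - 2*k - 40)/(2*k^2 + 2*k)

(-k^3 - 2*k^2 - 2*k - 40)/(2*k^2 + 2*k)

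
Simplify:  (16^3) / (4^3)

2^6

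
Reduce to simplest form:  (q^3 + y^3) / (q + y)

q^2 - q*y + y^2

Apply the sum-of-cubes factorisation and cancel (q + y).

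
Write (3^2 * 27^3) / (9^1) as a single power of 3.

3^2 = 3^2; 27^3 = 3^9; 9^1 = 3^2
Combine exponents: 3^9

3^9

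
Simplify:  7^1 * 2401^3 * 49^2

7^1 = 7^1; 2401^3 = 7^12; 49^2 = 7^4
Combine exponents: 7^17

7^17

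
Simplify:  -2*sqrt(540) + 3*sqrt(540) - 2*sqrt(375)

-4*sqrt(15)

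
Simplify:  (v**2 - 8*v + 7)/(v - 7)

v - 1

Factor: v**2 - 8*v + 7 = (v - 1)*(v - 7)
Cancel the common factor (v - 7).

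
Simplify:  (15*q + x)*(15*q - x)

225*q**2 - x**2

(15*q)**2 - (x)**2 = 225*q**2 - x**2.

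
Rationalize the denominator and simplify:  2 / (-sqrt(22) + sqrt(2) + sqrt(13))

(14*sqrt(22) + 22*sqrt(13) + 66*sqrt(2) + 8*sqrt(143))/55

Group as (sqrt(2) + sqrt(13)) - sqrt(22); multiply by (sqrt(2) + sqrt(13)) + sqrt(22), then rationalise the remaining surd.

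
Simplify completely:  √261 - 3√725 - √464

-16*√29

√261 = 3*√29; 3√725 = 15*√29; √464 = 4*√29
Combine: (3 - 15 - 4)·√29 = -16*√29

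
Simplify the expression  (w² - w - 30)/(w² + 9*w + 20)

Factor: w² - w - 30 = (w + 5)·(w - 6);  w² + 9*w + 20 = (w + 4)·(w + 5)
Cancel the common factor (w + 5).

(w - 6)/(w + 4)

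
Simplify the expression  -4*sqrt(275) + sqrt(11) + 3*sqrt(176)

4*sqrt(275) = 20*sqrt(11); sqrt(11) = sqrt(11); 3*sqrt(176) = 12*sqrt(11)
Combine: (-20 + 1 + 12)·sqrt(11) = -7*sqrt(11)

-7*sqrt(11)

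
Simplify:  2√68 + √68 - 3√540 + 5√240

2*√15 + 6*√17

2√68 = 4*√17; √68 = 2*√17; 3√540 = 18*√15; 5√240 = 20*√15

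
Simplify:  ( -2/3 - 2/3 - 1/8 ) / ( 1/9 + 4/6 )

Numerator: -2/3 - 2/3 - 1/8 = -35/24
Denominator: 1/9 + 4/6 = 7/9
Divide: (-35/24) · (9/7) = -15/8

-15/8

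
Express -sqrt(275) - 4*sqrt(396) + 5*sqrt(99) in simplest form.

-14*sqrt(11)

sqrt(275) = 5*sqrt(11); 4*sqrt(396) = 24*sqrt(11); 5*sqrt(99) = 15*sqrt(11)
Combine: (-5 - 24 + 15)·sqrt(11) = -14*sqrt(11)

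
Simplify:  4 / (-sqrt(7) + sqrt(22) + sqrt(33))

(-24*sqrt(7) - 2*sqrt(33) + 9*sqrt(22) + 11*sqrt(42))/75

Group as (sqrt(22) + sqrt(33)) - sqrt(7); multiply by (sqrt(22) + sqrt(33)) + sqrt(7), then rationalise the remaining surd.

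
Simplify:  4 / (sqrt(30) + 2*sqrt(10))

Multiply numerator and denominator by -sqrt(30) + 2*sqrt(10).
Denominator becomes 10; numerator becomes -4*sqrt(30) + 8*sqrt(10).

(-2*sqrt(30) + 4*sqrt(10))/5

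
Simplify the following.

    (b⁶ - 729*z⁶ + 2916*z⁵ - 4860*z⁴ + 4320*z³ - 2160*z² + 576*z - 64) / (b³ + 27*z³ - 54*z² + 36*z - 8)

b³ - 27*z³ + 54*z² - 36*z + 8

Difference of sixth powers: factor out (b³ + (3*z - 2)³).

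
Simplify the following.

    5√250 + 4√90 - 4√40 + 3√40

5√250 = 25*√10; 4√90 = 12*√10; 4√40 = 8*√10; 3√40 = 6*√10
Combine: (25 + 12 - 8 + 6)·√10 = 35*√10

35*√10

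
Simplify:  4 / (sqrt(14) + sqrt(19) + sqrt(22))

(-16*sqrt(1463) + 44*sqrt(22) + 68*sqrt(19) + 108*sqrt(14))/943

Group as (sqrt(19) + sqrt(22)) + sqrt(14); multiply by (sqrt(19) + sqrt(22)) - sqrt(14), then rationalise the remaining surd.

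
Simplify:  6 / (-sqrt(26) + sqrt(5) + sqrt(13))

(12*sqrt(26) + 27*sqrt(13) + 51*sqrt(5) + 39*sqrt(10))/49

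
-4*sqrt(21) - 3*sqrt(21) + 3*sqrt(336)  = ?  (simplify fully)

5*sqrt(21)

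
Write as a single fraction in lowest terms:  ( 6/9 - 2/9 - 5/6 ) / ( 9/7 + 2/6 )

-49/204

Numerator: 6/9 - 2/9 - 5/6 = -7/18
Denominator: 9/7 + 2/6 = 34/21
Divide: (-7/18) · (21/34) = -49/204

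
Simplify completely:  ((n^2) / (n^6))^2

n^(-8)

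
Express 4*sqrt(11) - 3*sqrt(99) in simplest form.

-5*sqrt(11)

4*sqrt(11) = 4*sqrt(11); 3*sqrt(99) = 9*sqrt(11)
Combine: (4 - 9)·sqrt(11) = -5*sqrt(11)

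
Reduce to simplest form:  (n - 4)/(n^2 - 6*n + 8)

Factor: n^2 - 6*n + 8 = (n - 4)*(n - 2)
Cancel the common factor (n - 4).

1/(n - 2)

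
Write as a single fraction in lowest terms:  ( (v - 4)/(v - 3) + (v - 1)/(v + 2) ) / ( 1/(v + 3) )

(2*v³ - 23*v - 15)/(v² - v - 6)

Numerator: (v - 4)/(v - 3) + (v - 1)/(v + 2) = (2*v² - 6*v - 5)/(v² - v - 6)
Denominator: 1/(v + 3) = 1/(v + 3)
Divide: ((2*v² - 6*v - 5)/(v² - v - 6)) · (v + 3) = (2*v³ - 23*v - 15)/(v² - v - 6)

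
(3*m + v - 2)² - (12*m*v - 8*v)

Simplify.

(-3*m + v + 2)²

Expand the square and combine the (12*m*v - 8*v) term.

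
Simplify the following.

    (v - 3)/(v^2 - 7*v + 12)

1/(v - 4)

Factor: v^2 - 7*v + 12 = (v - 4)*(v - 3)
Cancel the common factor (v - 3).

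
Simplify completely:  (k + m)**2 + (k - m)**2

2*k**2 + 2*m**2

Only the even-power cross terms survive.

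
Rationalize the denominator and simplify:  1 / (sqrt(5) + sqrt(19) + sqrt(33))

(-2*sqrt(3135) - 9*sqrt(33) + 19*sqrt(19) + 47*sqrt(5))/299

Group as (sqrt(5) + sqrt(33)) + sqrt(19); multiply by (sqrt(5) + sqrt(33)) - sqrt(19), then rationalise the remaining surd.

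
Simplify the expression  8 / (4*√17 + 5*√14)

Multiply numerator and denominator by -5*√14 + 4*√17.
Denominator becomes -78; numerator becomes -40*√14 + 32*√17.

(-16*√17 + 20*√14)/39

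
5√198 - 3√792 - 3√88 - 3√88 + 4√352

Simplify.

√22

5√198 = 15*√22; 3√792 = 18*√22; 3√88 = 6*√22; 3√88 = 6*√22; 4√352 = 16*√22
Combine: (15 - 18 - 6 - 6 + 16)·√22 = √22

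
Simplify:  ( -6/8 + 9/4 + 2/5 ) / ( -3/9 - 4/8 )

Numerator: -6/8 + 9/4 + 2/5 = 19/10
Denominator: -3/9 - 4/8 = -5/6
Divide: (19/10) · (-6/5) = -57/25

-57/25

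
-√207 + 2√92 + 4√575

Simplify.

21*√23

√207 = 3*√23; 2√92 = 4*√23; 4√575 = 20*√23
Combine: (-3 + 4 + 20)·√23 = 21*√23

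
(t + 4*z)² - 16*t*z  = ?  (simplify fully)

(t - 4*z)²

Expanding gives t² - 8*t*z + 16*z², a perfect square.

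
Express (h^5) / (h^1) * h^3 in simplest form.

Quotient: h^4
Multiply by h^3: add exponents.

h^7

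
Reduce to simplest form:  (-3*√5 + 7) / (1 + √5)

(-11 + 5*√5)/2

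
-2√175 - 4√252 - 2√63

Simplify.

-40*√7

2√175 = 10*√7; 4√252 = 24*√7; 2√63 = 6*√7
Combine: (-10 - 24 - 6)·√7 = -40*√7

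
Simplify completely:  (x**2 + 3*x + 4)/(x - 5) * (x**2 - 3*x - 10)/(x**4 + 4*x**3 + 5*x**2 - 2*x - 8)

1/(x - 1)

Factor: x**2 - 3*x - 10 = (x + 2)*(x - 5);  x**4 + 4*x**3 + 5*x**2 - 2*x - 8 = (x - 1)*(x + 2)*(x**2 + 3*x + 4)
Cancel the common factors (x**2 + 3*x + 4), (x - 5), (x + 2).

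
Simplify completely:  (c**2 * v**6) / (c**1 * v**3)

c*v**3

Quotient: c**1 * v**3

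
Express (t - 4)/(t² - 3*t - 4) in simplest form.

1/(t + 1)

Factor: t² - 3*t - 4 = (t - 4)·(t + 1)
Cancel the common factor (t - 4).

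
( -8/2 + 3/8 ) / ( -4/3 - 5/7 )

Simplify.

609/344

Numerator: -8/2 + 3/8 = -29/8
Denominator: -4/3 - 5/7 = -43/21
Divide: (-29/8) · (-21/43) = 609/344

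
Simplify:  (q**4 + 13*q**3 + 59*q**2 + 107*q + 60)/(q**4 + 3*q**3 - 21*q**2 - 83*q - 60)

(q + 5)/(q - 5)

Factor: q**4 + 13*q**3 + 59*q**2 + 107*q + 60 = (q + 3)*(q + 1)*(q + 4)*(q + 5);  q**4 + 3*q**3 - 21*q**2 - 83*q - 60 = (q + 3)*(q + 4)*(q + 1)*(q - 5)
Cancel the common factors (q + 4), (q + 3), (q + 1).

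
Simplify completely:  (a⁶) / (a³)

a³

Quotient: a³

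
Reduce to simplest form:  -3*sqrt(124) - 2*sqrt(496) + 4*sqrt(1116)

3*sqrt(124) = 6*sqrt(31); 2*sqrt(496) = 8*sqrt(31); 4*sqrt(1116) = 24*sqrt(31)
Combine: (-6 - 8 + 24)·sqrt(31) = 10*sqrt(31)

10*sqrt(31)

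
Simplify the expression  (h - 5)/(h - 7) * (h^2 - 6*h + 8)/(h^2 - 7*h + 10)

Factor: h^2 - 6*h + 8 = (h - 2)*(h - 4);  h^2 - 7*h + 10 = (h - 5)*(h - 2)
Cancel the common factors (h - 5), (h - 2).

(h - 4)/(h - 7)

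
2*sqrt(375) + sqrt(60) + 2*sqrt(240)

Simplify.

20*sqrt(15)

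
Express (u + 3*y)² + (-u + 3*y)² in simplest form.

2*u² + 18*y²

Only the even-power cross terms survive.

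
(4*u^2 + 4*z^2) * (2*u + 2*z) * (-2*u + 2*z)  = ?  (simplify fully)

Pair the conjugate factors: ((2*z)+(2*u))((2*z)-(2*u)) = -4*u^2 + 4*z^2, then repeat with the next factor.

-16*u^4 + 16*z^4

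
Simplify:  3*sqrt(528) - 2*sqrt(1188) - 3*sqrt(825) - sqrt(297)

-18*sqrt(33)

3*sqrt(528) = 12*sqrt(33); 2*sqrt(1188) = 12*sqrt(33); 3*sqrt(825) = 15*sqrt(33); sqrt(297) = 3*sqrt(33)
Combine: (12 - 12 - 15 - 3)·sqrt(33) = -18*sqrt(33)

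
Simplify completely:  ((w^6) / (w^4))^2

w^4

Inside the bracket: w^2
Raise to the power 2: w^4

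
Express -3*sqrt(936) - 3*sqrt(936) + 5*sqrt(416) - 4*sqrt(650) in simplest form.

3*sqrt(936) = 18*sqrt(26); 3*sqrt(936) = 18*sqrt(26); 5*sqrt(416) = 20*sqrt(26); 4*sqrt(650) = 20*sqrt(26)
Combine: (-18 - 18 + 20 - 20)·sqrt(26) = -36*sqrt(26)

-36*sqrt(26)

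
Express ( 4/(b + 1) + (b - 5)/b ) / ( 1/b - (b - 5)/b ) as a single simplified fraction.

Numerator: 4/(b + 1) + (b - 5)/b = (b² - 5)/(b² + b)
Denominator: 1/b - (b - 5)/b = (-b + 6)/b
Divide: ((b² - 5)/(b² + b)) · (b/(-b + 6)) = (-b² + 5)/(b² - 5*b - 6)

(-b² + 5)/(b² - 5*b - 6)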